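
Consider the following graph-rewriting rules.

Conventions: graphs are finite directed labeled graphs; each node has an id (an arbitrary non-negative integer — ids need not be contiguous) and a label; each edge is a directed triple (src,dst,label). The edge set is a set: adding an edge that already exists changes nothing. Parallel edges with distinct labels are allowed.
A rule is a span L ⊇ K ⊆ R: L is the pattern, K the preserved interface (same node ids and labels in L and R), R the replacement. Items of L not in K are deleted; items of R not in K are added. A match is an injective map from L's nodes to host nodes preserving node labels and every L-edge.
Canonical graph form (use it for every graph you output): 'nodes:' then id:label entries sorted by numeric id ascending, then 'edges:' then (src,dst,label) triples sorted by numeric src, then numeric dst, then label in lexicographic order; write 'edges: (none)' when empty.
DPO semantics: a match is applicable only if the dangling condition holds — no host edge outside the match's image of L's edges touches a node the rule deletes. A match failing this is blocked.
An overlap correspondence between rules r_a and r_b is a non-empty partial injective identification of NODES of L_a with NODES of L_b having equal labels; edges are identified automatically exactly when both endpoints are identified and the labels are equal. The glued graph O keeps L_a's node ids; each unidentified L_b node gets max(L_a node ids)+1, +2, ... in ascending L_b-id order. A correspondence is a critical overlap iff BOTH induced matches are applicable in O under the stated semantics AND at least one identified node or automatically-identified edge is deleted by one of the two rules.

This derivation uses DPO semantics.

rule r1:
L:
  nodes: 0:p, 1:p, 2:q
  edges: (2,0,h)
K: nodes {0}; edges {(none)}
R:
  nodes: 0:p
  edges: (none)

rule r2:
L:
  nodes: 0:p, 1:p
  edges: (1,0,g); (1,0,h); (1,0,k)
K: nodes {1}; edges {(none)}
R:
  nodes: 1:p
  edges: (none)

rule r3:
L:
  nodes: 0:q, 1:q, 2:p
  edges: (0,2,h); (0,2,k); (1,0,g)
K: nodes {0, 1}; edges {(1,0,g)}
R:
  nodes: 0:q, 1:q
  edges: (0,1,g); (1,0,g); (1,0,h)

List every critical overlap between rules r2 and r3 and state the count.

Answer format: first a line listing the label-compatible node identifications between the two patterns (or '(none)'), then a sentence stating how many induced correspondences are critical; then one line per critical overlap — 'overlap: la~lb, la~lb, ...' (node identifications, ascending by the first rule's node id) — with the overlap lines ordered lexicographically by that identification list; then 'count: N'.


label-compatible node identifications between L(r2) and L(r3): 0~2, 1~2
0 of the induced correspondences are critical overlaps of r2 and r3.
count: 0


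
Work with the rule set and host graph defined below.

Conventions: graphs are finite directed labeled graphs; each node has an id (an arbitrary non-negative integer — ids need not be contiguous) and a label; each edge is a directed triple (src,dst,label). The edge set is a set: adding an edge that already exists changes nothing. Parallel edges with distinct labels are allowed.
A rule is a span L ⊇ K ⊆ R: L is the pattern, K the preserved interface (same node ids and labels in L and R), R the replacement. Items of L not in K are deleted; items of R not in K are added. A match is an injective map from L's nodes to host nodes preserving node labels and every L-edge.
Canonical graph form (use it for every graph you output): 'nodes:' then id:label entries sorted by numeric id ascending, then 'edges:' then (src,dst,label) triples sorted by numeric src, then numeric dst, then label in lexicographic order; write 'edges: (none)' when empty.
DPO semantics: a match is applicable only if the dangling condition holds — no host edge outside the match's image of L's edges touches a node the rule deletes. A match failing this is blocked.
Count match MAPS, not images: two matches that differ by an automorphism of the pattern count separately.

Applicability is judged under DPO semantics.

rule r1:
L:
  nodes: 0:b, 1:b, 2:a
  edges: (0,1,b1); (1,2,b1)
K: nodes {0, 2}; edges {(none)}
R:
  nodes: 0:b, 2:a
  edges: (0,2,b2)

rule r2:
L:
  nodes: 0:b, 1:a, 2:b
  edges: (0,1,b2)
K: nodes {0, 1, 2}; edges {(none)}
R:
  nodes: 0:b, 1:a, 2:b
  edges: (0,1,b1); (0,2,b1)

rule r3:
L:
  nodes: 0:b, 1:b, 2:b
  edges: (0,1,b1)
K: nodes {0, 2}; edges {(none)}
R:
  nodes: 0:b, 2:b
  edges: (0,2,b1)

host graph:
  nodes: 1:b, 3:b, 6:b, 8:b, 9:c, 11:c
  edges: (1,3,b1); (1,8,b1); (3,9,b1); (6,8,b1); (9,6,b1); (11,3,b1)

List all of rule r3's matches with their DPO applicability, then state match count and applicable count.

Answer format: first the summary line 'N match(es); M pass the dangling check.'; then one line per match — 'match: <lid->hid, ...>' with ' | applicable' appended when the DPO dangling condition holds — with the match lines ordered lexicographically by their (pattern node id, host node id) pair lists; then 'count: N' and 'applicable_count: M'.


6 match(es); 0 pass the dangling check.
match: 0->1, 1->3, 2->6
match: 0->1, 1->3, 2->8
match: 0->1, 1->8, 2->3
match: 0->1, 1->8, 2->6
match: 0->6, 1->8, 2->1
match: 0->6, 1->8, 2->3
count: 6
applicable_count: 0


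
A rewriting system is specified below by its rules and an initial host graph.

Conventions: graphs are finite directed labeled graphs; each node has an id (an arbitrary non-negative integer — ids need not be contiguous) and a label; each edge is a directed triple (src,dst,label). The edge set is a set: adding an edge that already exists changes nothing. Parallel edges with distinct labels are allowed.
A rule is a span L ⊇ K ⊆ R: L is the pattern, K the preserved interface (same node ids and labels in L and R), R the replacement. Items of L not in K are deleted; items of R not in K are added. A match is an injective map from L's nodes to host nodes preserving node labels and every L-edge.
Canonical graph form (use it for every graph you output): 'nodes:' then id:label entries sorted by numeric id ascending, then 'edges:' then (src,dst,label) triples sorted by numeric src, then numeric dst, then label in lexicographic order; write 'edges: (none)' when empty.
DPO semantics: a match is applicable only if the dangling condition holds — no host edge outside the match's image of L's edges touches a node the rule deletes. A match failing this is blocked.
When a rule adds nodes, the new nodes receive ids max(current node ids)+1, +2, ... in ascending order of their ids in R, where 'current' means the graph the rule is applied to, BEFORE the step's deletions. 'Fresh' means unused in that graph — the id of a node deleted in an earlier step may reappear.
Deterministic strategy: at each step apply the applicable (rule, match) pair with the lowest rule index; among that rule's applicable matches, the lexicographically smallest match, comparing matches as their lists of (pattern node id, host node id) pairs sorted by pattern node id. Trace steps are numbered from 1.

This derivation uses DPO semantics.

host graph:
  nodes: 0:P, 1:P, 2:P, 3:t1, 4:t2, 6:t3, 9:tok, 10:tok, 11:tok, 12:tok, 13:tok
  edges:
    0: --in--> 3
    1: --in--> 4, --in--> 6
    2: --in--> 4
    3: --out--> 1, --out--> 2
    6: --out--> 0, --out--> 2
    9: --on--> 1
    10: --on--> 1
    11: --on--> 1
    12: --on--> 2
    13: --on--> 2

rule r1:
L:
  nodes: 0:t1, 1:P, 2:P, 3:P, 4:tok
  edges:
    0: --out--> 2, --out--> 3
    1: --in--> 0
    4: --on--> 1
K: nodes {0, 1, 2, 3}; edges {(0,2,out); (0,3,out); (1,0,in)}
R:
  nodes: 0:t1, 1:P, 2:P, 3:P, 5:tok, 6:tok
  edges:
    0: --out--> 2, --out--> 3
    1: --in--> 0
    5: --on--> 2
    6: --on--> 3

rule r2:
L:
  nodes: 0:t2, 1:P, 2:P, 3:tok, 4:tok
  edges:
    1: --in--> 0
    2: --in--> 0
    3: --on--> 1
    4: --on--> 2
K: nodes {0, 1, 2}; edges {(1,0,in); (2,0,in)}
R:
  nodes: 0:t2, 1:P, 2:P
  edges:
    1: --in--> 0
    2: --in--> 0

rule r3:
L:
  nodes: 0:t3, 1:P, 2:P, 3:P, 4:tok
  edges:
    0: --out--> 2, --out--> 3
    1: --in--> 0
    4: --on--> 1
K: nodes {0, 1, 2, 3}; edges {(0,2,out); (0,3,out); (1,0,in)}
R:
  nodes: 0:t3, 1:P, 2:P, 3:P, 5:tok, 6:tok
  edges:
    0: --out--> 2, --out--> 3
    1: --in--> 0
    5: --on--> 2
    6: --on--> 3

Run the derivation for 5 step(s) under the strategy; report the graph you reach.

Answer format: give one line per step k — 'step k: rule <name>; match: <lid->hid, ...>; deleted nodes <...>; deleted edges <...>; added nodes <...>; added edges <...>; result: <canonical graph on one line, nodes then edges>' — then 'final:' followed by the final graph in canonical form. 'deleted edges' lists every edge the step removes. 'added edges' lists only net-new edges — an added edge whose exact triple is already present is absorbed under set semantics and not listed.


step 1: rule r2; match: 0->4, 1->1, 2->2, 3->9, 4->12; deleted nodes 9, 12; deleted edges (9,1,on); (12,2,on); added nodes (none); added edges (none); result: nodes: 0:P, 1:P, 2:P, 3:t1, 4:t2, 6:t3, 10:tok, 11:tok, 13:tok edges: (0,3,in); (1,4,in); (1,6,in); (2,4,in); (3,1,out); (3,2,out); (6,0,out); (6,2,out); (10,1,on); (11,1,on); (13,2,on)
step 2: rule r2; match: 0->4, 1->1, 2->2, 3->10, 4->13; deleted nodes 10, 13; deleted edges (10,1,on); (13,2,on); added nodes (none); added edges (none); result: nodes: 0:P, 1:P, 2:P, 3:t1, 4:t2, 6:t3, 11:tok edges: (0,3,in); (1,4,in); (1,6,in); (2,4,in); (3,1,out); (3,2,out); (6,0,out); (6,2,out); (11,1,on)
step 3: rule r3; match: 0->6, 1->1, 2->0, 3->2, 4->11; deleted nodes 11; deleted edges (11,1,on); added nodes 12, 13; added edges (12,0,on); (13,2,on); result: nodes: 0:P, 1:P, 2:P, 3:t1, 4:t2, 6:t3, 12:tok, 13:tok edges: (0,3,in); (1,4,in); (1,6,in); (2,4,in); (3,1,out); (3,2,out); (6,0,out); (6,2,out); (12,0,on); (13,2,on)
step 4: rule r1; match: 0->3, 1->0, 2->1, 3->2, 4->12; deleted nodes 12; deleted edges (12,0,on); added nodes 14, 15; added edges (14,1,on); (15,2,on); result: nodes: 0:P, 1:P, 2:P, 3:t1, 4:t2, 6:t3, 13:tok, 14:tok, 15:tok edges: (0,3,in); (1,4,in); (1,6,in); (2,4,in); (3,1,out); (3,2,out); (6,0,out); (6,2,out); (13,2,on); (14,1,on); (15,2,on)
step 5: rule r2; match: 0->4, 1->1, 2->2, 3->14, 4->13; deleted nodes 13, 14; deleted edges (13,2,on); (14,1,on); added nodes (none); added edges (none); result: nodes: 0:P, 1:P, 2:P, 3:t1, 4:t2, 6:t3, 15:tok edges: (0,3,in); (1,4,in); (1,6,in); (2,4,in); (3,1,out); (3,2,out); (6,0,out); (6,2,out); (15,2,on)
final:
nodes: 0:P, 1:P, 2:P, 3:t1, 4:t2, 6:t3, 15:tok
edges: (0,3,in); (1,4,in); (1,6,in); (2,4,in); (3,1,out); (3,2,out); (6,0,out); (6,2,out); (15,2,on)


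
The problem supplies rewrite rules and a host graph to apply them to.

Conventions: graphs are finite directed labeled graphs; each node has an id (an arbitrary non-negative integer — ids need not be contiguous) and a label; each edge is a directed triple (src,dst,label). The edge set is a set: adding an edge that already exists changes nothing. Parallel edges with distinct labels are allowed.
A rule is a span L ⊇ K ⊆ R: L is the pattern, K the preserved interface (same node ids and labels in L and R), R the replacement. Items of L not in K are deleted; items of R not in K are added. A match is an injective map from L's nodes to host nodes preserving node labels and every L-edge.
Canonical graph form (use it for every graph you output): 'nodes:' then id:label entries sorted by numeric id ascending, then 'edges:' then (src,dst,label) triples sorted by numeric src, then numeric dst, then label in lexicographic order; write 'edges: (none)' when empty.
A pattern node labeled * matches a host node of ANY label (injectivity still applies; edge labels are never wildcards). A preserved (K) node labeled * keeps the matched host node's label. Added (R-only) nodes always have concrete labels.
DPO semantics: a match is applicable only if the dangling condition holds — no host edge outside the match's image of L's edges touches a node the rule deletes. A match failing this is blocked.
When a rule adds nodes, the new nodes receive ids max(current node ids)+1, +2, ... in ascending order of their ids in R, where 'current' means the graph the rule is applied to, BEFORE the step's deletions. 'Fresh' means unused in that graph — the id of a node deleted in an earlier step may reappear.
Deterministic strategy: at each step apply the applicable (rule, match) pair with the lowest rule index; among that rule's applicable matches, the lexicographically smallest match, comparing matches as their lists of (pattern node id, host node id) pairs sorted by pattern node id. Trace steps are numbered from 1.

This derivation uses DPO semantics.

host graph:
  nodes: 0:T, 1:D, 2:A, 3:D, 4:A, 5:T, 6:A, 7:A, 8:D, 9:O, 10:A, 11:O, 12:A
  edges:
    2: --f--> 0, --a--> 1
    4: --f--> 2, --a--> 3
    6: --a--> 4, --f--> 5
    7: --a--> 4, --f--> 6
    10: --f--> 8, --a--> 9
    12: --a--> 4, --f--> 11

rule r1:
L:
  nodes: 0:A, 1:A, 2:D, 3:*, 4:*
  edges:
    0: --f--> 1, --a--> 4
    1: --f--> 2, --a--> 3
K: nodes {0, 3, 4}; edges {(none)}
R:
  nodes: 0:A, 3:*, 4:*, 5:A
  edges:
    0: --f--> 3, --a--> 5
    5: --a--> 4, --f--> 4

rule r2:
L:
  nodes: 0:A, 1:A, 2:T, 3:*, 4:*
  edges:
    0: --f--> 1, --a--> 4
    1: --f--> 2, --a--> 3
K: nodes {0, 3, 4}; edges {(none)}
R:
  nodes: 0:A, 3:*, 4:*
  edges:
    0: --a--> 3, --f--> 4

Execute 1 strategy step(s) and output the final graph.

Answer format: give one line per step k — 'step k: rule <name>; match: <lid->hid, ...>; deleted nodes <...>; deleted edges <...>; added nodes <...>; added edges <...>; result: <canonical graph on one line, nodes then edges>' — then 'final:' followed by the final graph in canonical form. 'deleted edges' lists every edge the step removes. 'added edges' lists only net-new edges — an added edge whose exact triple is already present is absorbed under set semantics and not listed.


step 1: rule r2; match: 0->4, 1->2, 2->0, 3->1, 4->3; deleted nodes 0, 2; deleted edges (2,0,f); (2,1,a); (4,2,f); (4,3,a); added nodes (none); added edges (4,1,a); (4,3,f); result: nodes: 1:D, 3:D, 4:A, 5:T, 6:A, 7:A, 8:D, 9:O, 10:A, 11:O, 12:A edges: (4,1,a); (4,3,f); (6,4,a); (6,5,f); (7,4,a); (7,6,f); (10,8,f); (10,9,a); (12,4,a); (12,11,f)
final:
nodes: 1:D, 3:D, 4:A, 5:T, 6:A, 7:A, 8:D, 9:O, 10:A, 11:O, 12:A
edges: (4,1,a); (4,3,f); (6,4,a); (6,5,f); (7,4,a); (7,6,f); (10,8,f); (10,9,a); (12,4,a); (12,11,f)


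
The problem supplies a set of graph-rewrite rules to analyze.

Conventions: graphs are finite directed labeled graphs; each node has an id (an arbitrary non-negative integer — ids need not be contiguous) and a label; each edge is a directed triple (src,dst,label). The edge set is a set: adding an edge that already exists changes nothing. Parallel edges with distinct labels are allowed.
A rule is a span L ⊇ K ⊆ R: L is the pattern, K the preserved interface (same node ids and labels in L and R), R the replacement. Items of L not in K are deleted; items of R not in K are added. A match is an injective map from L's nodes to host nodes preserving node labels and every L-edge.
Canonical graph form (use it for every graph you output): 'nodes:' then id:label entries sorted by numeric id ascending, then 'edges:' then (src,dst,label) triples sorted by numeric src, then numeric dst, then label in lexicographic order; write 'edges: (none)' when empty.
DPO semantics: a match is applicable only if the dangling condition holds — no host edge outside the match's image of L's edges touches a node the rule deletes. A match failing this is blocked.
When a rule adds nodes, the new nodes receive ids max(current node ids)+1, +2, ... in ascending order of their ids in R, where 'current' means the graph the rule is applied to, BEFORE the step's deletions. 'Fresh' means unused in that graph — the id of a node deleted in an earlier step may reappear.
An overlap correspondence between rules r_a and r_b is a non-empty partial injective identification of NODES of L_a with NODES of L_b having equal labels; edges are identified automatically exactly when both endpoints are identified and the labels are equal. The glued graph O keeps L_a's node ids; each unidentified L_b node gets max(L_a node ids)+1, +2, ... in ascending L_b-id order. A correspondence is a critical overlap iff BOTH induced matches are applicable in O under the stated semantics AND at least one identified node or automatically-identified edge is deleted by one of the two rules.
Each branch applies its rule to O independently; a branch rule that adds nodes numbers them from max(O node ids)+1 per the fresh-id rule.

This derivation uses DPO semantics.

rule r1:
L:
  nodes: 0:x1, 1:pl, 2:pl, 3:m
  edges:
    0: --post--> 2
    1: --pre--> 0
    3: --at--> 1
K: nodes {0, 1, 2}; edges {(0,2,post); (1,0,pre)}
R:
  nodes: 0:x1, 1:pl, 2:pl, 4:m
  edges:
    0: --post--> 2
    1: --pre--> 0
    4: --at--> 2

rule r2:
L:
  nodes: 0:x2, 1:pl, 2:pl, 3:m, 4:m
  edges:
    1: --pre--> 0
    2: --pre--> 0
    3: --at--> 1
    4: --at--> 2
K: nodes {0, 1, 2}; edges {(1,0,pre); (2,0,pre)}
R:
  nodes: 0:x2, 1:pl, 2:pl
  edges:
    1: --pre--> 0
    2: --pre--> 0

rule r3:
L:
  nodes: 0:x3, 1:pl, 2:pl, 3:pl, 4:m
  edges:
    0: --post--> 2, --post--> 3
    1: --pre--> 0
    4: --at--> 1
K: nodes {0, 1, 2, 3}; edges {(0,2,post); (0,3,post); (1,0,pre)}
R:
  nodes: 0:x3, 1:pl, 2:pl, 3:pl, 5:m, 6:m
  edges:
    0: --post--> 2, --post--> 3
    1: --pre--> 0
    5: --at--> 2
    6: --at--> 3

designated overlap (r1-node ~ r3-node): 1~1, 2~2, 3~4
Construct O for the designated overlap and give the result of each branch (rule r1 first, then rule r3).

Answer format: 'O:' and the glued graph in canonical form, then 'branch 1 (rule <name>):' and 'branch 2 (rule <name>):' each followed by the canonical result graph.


O:
nodes: 0:x1, 1:pl, 2:pl, 3:m, 4:x3, 5:pl
edges: (0,2,post); (1,0,pre); (1,4,pre); (3,1,at); (4,2,post); (4,5,post)
branch 1 (rule r1):
nodes: 0:x1, 1:pl, 2:pl, 4:x3, 5:pl, 6:m
edges: (0,2,post); (1,0,pre); (1,4,pre); (4,2,post); (4,5,post); (6,2,at)
branch 2 (rule r3):
nodes: 0:x1, 1:pl, 2:pl, 4:x3, 5:pl, 6:m, 7:m
edges: (0,2,post); (1,0,pre); (1,4,pre); (4,2,post); (4,5,post); (6,2,at); (7,5,at)


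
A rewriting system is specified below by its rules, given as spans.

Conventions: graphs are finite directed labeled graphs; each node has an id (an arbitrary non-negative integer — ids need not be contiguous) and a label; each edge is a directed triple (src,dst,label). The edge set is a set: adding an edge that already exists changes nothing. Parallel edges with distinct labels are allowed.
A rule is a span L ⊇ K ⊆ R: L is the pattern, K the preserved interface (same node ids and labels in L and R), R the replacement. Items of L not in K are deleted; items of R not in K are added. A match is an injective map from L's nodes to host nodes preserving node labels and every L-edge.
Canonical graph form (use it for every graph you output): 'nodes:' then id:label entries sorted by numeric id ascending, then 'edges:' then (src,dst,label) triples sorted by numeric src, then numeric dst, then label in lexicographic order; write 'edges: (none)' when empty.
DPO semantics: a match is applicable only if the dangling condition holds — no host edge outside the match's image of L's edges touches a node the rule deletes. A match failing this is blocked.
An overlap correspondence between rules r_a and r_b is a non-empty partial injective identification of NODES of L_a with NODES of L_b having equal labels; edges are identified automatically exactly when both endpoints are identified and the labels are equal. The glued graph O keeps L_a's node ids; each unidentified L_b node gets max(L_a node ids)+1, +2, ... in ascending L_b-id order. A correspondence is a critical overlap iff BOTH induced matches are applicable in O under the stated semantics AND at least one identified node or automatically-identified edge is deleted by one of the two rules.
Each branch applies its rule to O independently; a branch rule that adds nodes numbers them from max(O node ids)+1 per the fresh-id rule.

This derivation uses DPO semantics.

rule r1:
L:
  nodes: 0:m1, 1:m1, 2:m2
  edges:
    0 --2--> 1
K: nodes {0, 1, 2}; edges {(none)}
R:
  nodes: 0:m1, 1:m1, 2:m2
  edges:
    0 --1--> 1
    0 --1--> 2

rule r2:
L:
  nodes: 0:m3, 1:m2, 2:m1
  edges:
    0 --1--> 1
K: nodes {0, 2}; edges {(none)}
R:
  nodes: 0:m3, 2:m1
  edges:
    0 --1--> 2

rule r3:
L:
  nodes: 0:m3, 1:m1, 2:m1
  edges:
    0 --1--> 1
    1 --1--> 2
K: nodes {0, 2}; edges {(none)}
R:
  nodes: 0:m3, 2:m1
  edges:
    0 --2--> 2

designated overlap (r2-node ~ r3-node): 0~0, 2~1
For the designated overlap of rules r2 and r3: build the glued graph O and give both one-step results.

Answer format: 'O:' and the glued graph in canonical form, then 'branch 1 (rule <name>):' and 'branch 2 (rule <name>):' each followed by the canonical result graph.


O:
nodes: 0:m3, 1:m2, 2:m1, 3:m1
edges: (0,1,1); (0,2,1); (2,3,1)
branch 1 (rule r2):
nodes: 0:m3, 2:m1, 3:m1
edges: (0,2,1); (2,3,1)
branch 2 (rule r3):
nodes: 0:m3, 1:m2, 3:m1
edges: (0,1,1); (0,3,2)


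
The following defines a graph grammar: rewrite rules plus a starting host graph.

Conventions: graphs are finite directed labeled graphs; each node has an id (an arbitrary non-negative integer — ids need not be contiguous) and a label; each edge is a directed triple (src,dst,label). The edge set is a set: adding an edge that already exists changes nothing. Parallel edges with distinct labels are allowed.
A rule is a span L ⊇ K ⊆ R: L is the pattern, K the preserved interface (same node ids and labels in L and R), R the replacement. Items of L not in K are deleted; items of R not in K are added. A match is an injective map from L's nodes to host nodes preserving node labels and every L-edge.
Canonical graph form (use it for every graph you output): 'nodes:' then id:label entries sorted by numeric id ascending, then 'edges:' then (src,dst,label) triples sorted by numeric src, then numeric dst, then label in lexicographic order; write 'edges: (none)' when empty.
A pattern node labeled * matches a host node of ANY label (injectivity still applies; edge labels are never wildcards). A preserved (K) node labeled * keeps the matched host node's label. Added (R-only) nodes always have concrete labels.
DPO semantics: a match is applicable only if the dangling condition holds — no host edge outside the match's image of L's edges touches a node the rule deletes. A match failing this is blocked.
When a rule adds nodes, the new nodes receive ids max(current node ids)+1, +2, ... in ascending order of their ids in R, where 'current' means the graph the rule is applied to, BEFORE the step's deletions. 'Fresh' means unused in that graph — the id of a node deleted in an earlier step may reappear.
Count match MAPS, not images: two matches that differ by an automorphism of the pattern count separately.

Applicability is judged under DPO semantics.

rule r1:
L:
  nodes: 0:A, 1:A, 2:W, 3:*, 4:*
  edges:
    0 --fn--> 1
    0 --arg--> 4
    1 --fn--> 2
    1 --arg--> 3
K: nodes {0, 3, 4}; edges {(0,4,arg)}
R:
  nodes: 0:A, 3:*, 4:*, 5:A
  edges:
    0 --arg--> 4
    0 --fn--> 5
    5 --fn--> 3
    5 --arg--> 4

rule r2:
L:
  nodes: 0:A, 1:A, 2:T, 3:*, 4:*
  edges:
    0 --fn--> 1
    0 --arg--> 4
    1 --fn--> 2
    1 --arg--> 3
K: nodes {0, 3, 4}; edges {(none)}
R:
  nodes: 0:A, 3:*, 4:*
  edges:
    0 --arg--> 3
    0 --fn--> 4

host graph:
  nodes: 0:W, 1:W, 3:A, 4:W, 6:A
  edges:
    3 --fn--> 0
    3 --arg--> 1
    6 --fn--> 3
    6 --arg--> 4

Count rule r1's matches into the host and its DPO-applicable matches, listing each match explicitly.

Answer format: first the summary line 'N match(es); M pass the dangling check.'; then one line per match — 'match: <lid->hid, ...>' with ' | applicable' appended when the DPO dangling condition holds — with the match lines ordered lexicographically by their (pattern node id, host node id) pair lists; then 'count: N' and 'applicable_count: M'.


1 match(es); 1 pass the dangling check.
match: 0->6, 1->3, 2->0, 3->1, 4->4 | applicable
count: 1
applicable_count: 1


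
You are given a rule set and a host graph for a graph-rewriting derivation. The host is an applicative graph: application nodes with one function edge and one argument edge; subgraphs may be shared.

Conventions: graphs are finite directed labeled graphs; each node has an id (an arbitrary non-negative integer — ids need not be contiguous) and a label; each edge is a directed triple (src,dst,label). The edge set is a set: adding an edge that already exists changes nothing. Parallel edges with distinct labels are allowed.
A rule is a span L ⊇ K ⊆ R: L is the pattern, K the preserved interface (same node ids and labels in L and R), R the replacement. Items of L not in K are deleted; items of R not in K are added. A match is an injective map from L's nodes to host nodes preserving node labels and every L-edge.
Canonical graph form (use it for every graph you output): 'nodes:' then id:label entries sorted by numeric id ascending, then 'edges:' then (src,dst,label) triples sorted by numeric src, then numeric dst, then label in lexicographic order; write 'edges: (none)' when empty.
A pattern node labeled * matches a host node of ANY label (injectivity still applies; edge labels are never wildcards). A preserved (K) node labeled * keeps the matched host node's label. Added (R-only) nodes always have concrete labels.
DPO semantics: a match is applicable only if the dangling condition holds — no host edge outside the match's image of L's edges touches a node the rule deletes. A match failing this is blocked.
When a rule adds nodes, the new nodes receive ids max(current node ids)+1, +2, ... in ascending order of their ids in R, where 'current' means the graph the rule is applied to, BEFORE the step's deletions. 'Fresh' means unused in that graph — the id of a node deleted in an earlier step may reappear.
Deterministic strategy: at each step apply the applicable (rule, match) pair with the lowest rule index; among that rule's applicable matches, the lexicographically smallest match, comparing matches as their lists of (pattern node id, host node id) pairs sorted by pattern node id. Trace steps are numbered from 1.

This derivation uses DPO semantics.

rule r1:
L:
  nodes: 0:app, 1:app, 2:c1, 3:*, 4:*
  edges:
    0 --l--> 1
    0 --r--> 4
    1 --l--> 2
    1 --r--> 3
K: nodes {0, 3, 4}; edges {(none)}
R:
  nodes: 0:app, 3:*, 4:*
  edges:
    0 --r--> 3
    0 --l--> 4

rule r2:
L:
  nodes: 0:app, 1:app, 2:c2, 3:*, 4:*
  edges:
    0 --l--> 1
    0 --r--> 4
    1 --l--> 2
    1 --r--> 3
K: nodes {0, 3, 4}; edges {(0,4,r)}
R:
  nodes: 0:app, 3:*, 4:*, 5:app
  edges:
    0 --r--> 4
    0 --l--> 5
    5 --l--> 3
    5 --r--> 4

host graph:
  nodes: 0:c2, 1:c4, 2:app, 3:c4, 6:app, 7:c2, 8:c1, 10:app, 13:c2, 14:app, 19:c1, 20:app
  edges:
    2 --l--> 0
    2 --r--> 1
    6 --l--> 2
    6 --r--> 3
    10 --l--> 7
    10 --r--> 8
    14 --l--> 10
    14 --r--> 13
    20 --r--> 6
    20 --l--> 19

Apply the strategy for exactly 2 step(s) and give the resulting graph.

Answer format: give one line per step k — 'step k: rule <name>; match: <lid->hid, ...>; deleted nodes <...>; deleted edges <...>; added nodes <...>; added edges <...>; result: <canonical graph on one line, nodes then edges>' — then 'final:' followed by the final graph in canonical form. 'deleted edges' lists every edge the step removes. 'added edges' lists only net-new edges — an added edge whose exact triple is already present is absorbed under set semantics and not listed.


step 1: rule r2; match: 0->6, 1->2, 2->0, 3->1, 4->3; deleted nodes 0, 2; deleted edges (2,0,l); (2,1,r); (6,2,l); added nodes 21; added edges (6,21,l); (21,1,l); (21,3,r); result: nodes: 1:c4, 3:c4, 6:app, 7:c2, 8:c1, 10:app, 13:c2, 14:app, 19:c1, 20:app, 21:app edges: (6,3,r); (6,21,l); (10,7,l); (10,8,r); (14,10,l); (14,13,r); (20,6,r); (20,19,l); (21,1,l); (21,3,r)
step 2: rule r2; match: 0->14, 1->10, 2->7, 3->8, 4->13; deleted nodes 7, 10; deleted edges (10,7,l); (10,8,r); (14,10,l); added nodes 22; added edges (14,22,l); (22,8,l); (22,13,r); result: nodes: 1:c4, 3:c4, 6:app, 8:c1, 13:c2, 14:app, 19:c1, 20:app, 21:app, 22:app edges: (6,3,r); (6,21,l); (14,13,r); (14,22,l); (20,6,r); (20,19,l); (21,1,l); (21,3,r); (22,8,l); (22,13,r)
final:
nodes: 1:c4, 3:c4, 6:app, 8:c1, 13:c2, 14:app, 19:c1, 20:app, 21:app, 22:app
edges: (6,3,r); (6,21,l); (14,13,r); (14,22,l); (20,6,r); (20,19,l); (21,1,l); (21,3,r); (22,8,l); (22,13,r)


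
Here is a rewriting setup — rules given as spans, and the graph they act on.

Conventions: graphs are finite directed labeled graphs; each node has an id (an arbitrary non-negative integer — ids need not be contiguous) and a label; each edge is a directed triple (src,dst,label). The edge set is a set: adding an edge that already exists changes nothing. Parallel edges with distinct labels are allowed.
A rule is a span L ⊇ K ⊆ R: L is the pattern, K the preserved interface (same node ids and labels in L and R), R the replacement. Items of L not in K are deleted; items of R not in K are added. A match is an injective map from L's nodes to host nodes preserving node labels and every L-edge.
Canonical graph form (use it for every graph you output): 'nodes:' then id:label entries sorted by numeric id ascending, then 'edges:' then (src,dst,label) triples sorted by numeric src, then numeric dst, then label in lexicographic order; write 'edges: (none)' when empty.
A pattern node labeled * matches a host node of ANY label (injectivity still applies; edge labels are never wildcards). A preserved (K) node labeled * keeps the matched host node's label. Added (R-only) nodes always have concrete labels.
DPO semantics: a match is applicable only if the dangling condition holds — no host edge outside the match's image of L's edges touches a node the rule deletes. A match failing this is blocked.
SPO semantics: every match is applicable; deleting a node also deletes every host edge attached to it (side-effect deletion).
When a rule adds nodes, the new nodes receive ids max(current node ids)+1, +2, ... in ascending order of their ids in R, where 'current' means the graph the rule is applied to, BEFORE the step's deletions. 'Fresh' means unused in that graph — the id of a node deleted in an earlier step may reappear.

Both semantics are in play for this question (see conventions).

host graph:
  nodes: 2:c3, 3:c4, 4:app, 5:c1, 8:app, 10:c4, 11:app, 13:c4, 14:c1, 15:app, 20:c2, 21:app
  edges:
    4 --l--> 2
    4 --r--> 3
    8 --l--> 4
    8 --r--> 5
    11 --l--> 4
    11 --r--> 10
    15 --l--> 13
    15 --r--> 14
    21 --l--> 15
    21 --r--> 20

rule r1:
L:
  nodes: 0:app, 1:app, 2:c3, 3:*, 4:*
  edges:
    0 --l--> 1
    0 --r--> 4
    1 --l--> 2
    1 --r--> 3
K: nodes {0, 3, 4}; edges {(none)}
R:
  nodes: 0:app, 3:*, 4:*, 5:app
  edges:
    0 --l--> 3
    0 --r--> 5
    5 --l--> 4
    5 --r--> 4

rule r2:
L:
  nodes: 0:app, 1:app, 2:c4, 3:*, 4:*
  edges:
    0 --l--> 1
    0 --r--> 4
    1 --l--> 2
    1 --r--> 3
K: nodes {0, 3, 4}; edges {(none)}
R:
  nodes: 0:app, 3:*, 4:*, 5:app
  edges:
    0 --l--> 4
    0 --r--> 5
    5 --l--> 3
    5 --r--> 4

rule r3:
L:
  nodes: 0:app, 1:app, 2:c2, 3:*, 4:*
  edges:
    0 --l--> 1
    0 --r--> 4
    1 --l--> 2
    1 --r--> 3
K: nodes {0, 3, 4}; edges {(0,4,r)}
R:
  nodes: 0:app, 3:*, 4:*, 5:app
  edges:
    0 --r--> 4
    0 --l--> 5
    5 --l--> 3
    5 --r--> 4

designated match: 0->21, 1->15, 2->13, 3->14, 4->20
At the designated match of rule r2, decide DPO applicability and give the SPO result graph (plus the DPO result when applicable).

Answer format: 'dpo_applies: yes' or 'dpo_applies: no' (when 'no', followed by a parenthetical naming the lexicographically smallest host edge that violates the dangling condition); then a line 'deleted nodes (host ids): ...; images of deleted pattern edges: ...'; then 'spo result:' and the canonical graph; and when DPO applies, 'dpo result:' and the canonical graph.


dpo_applies: yes
deleted nodes (host ids): 13, 15; images of deleted pattern edges: (15,13,l); (15,14,r); (21,15,l); (21,20,r)
spo result:
nodes: 2:c3, 3:c4, 4:app, 5:c1, 8:app, 10:c4, 11:app, 14:c1, 20:c2, 21:app, 22:app
edges: (4,2,l); (4,3,r); (8,4,l); (8,5,r); (11,4,l); (11,10,r); (21,20,l); (21,22,r); (22,14,l); (22,20,r)
dpo result:
nodes: 2:c3, 3:c4, 4:app, 5:c1, 8:app, 10:c4, 11:app, 14:c1, 20:c2, 21:app, 22:app
edges: (4,2,l); (4,3,r); (8,4,l); (8,5,r); (11,4,l); (11,10,r); (21,20,l); (21,22,r); (22,14,l); (22,20,r)


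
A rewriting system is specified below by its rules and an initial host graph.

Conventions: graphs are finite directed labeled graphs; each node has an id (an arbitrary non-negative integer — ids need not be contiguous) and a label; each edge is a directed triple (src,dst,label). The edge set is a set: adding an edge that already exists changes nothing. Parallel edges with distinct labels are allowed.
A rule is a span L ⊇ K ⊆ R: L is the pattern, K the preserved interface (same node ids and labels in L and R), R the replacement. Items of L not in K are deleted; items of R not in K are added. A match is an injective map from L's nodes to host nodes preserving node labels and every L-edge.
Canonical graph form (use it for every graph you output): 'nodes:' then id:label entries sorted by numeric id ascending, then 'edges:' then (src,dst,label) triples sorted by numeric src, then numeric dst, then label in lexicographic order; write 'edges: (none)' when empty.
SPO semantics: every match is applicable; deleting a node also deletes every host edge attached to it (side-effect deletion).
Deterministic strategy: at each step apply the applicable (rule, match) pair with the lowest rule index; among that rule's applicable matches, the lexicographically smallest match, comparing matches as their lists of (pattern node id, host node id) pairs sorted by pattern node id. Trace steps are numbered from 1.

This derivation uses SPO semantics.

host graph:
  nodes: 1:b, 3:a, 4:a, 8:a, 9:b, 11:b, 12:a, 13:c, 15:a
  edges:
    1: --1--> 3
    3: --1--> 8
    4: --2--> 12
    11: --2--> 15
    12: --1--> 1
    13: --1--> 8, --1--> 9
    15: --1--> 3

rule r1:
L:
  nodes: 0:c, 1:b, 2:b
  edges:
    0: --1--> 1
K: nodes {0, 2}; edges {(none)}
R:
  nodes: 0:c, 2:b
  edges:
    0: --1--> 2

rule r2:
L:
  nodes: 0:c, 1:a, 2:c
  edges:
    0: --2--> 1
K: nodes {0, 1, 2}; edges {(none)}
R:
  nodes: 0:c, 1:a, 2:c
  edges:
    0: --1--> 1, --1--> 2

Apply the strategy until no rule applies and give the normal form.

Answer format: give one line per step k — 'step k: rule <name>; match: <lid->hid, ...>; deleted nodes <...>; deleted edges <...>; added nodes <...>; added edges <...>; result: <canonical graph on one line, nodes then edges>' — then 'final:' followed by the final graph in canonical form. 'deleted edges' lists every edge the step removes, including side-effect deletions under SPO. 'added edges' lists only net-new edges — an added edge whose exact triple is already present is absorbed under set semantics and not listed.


step 1: rule r1; match: 0->13, 1->9, 2->1; deleted nodes 9; deleted edges (13,9,1); added nodes (none); added edges (13,1,1); result: nodes: 1:b, 3:a, 4:a, 8:a, 11:b, 12:a, 13:c, 15:a edges: (1,3,1); (3,8,1); (4,12,2); (11,15,2); (12,1,1); (13,1,1); (13,8,1); (15,3,1)
step 2: rule r1; match: 0->13, 1->1, 2->11; deleted nodes 1; deleted edges (1,3,1); (12,1,1); (13,1,1); added nodes (none); added edges (13,11,1); result: nodes: 3:a, 4:a, 8:a, 11:b, 12:a, 13:c, 15:a edges: (3,8,1); (4,12,2); (11,15,2); (13,8,1); (13,11,1); (15,3,1)
final:
nodes: 3:a, 4:a, 8:a, 11:b, 12:a, 13:c, 15:a
edges: (3,8,1); (4,12,2); (11,15,2); (13,8,1); (13,11,1); (15,3,1)


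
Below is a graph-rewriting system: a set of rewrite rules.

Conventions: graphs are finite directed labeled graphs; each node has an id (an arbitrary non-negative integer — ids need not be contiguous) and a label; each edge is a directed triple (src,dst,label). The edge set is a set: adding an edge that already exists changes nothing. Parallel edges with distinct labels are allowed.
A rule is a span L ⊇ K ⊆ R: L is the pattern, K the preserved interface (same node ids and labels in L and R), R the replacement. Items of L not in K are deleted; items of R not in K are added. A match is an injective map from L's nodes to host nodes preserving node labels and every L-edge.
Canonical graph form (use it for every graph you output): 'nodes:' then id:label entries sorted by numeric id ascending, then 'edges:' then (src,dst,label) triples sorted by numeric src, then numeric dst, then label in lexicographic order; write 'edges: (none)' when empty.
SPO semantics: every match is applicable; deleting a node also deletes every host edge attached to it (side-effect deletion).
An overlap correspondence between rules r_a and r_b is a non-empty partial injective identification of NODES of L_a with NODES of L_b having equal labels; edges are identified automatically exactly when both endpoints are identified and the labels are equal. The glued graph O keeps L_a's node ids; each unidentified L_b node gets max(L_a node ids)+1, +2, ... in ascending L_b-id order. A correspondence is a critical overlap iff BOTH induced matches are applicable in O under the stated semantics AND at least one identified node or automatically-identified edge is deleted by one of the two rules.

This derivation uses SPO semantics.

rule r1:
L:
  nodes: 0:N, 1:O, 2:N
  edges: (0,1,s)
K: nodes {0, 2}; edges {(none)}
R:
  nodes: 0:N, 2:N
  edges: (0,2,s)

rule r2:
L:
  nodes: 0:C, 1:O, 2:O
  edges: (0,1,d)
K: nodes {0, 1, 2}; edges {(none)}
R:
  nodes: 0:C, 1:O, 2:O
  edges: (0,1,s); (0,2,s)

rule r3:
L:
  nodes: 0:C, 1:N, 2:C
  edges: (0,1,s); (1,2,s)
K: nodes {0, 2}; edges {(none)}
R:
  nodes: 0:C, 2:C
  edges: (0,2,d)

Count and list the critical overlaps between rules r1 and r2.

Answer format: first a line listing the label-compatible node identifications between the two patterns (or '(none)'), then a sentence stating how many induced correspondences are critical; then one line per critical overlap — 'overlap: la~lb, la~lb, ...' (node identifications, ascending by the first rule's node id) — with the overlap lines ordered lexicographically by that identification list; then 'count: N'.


label-compatible node identifications between L(r1) and L(r2): 1~1, 1~2
2 of the induced correspondences are critical overlaps of r1 and r2.
overlap: 1~1
overlap: 1~2
count: 2


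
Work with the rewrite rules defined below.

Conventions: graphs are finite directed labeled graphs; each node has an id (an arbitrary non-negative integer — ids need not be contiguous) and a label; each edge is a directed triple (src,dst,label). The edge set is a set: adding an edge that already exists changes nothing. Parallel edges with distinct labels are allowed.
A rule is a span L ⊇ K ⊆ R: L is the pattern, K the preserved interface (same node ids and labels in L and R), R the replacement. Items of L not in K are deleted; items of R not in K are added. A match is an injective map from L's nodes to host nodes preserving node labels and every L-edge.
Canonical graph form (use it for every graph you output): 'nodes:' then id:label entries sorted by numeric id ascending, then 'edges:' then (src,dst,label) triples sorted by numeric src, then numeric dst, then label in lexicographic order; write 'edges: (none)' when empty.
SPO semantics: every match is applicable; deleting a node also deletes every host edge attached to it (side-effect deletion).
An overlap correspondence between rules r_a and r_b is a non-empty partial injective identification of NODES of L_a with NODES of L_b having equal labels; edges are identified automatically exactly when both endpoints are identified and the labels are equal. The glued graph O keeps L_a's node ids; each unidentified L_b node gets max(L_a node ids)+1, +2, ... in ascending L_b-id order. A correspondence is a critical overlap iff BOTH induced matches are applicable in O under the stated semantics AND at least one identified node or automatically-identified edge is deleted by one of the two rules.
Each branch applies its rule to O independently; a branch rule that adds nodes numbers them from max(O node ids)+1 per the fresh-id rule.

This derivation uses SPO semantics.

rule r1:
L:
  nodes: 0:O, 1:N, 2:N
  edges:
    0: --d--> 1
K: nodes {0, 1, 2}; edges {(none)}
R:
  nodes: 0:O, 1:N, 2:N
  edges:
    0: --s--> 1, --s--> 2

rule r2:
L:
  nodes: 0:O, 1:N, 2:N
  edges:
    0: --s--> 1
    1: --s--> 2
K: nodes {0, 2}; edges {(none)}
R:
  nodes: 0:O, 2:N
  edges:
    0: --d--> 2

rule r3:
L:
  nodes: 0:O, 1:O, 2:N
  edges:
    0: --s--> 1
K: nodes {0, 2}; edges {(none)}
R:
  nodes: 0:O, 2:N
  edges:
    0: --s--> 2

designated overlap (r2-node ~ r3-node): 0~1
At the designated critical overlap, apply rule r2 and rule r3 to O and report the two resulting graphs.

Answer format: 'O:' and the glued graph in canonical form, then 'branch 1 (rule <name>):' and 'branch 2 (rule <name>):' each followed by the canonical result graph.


O:
nodes: 0:O, 1:N, 2:N, 3:O, 4:N
edges: (0,1,s); (1,2,s); (3,0,s)
branch 1 (rule r2):
nodes: 0:O, 2:N, 3:O, 4:N
edges: (0,2,d); (3,0,s)
branch 2 (rule r3):
nodes: 1:N, 2:N, 3:O, 4:N
edges: (1,2,s); (3,4,s)
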